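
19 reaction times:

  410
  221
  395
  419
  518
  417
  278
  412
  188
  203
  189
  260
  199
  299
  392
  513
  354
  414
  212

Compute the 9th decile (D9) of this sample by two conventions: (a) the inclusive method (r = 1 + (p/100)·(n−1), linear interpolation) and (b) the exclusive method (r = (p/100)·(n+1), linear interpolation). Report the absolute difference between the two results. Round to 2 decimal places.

75.20

Sorted: 188, 189, 199, 203, 212, 221, 260, 278, 299, 354, 392, 395, 410, 412, 414, 417, 419, 513, 518.
n = 19.
(a) r = 17.2; between ranks 17 (419) and 18 (513): 437.8.
(b) r = 18 → value at rank 18 = 513.
|437.8 − 513| = 75.2.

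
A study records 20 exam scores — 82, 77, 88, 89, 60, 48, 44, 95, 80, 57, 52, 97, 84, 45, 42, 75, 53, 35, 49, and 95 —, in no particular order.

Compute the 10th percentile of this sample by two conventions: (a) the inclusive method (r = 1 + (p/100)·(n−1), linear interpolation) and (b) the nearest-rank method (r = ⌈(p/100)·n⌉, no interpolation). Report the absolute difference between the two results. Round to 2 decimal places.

Sorted: 35, 42, 44, 45, 48, 49, 52, 53, 57, 60, 75, 77, 80, 82, 84, 88, 89, 95, 95, 97.
n = 20.
(a) r = 2.9; between ranks 2 (42) and 3 (44): 43.8.
(b) the nearest-rank method: rank 2 → 42.
|43.8 − 42| = 1.8.

1.80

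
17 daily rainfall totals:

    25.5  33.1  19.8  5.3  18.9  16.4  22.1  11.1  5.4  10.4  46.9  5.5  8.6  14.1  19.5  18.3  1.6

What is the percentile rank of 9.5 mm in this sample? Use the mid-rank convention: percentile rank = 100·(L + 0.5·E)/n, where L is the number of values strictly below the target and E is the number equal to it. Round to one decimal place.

Sorted: 1.6, 5.3, 5.4, 5.5, 8.6, 10.4, 11.1, 14.1, 16.4, 18.3, 18.9, 19.5, 19.8, 22.1, 25.5, 33.1, 46.9.
Count below 9.5: L = 5; count equal: E = 0; n = 17.
Percentile rank = 100·(5 + 0.5·0)/17 = 100·5/17 = 29.41.

29.4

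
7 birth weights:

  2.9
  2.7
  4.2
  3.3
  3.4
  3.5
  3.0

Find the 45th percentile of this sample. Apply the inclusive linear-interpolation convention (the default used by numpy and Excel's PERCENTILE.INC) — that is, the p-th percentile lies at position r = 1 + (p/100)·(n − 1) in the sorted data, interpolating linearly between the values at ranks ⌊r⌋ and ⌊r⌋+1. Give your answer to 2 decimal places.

Sorted: 2.7, 2.9, 3.0, 3.3, 3.4, 3.5, 4.2.
n = 7.
r = 1 + (45/100)·(7 − 1) = 1 + 2.7 = 3.7.
Rank 3 is 3.0 and rank 4 is 3.3.
Interpolate: 3.0 + 0.7·(3.3 − 3.0) = 3.0 + 0.7·0.3 = 3.21.

3.21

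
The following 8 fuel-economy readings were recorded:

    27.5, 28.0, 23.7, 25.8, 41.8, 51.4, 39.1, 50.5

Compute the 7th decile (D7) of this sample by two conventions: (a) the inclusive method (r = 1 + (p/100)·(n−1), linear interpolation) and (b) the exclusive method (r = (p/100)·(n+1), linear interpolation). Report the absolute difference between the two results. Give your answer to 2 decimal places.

Sorted: 23.7, 25.8, 27.5, 28.0, 39.1, 41.8, 50.5, 51.4.
n = 8.
(a) r = 5.9; between ranks 5 (39.1) and 6 (41.8): 41.53.
(b) r = 6.3; between ranks 6 (41.8) and 7 (50.5): 44.41.
|41.53 − 44.41| = 2.88.

2.88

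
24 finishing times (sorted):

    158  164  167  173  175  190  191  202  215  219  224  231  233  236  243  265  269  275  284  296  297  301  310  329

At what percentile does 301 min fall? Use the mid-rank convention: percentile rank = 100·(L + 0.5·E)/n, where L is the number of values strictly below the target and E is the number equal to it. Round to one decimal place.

89.6

Count below 301: L = 21; count equal: E = 1; n = 24.
Percentile rank = 100·(21 + 0.5·1)/24 = 100·21.5/24 = 89.58.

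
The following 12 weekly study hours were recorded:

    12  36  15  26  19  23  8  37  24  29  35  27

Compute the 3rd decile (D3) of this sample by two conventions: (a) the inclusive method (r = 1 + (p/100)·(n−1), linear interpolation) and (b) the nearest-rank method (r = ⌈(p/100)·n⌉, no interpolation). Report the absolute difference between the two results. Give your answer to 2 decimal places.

1.20

Sorted: 8, 12, 15, 19, 23, 24, 26, 27, 29, 35, 36, 37.
n = 12.
(a) r = 4.3; between ranks 4 (19) and 5 (23): 20.2.
(b) the nearest-rank method: rank 4 → 19.
|20.2 − 19| = 1.2.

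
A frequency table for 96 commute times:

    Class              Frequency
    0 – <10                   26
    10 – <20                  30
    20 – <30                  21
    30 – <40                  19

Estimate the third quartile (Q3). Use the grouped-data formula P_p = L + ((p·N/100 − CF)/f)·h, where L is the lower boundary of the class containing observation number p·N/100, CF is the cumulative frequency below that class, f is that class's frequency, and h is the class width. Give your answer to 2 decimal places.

27.62

N = 96; target position k = 75/100 · 96 = 72.
Cumulative frequencies: 26, 56, 77, 96.
Observation 72 falls in the class 20 – <30.
L = 20, CF = 56, f = 21, h = 10.
P75 = 20 + ((72 − 56)/21)·10 = 20 + 7.61905 = 27.619.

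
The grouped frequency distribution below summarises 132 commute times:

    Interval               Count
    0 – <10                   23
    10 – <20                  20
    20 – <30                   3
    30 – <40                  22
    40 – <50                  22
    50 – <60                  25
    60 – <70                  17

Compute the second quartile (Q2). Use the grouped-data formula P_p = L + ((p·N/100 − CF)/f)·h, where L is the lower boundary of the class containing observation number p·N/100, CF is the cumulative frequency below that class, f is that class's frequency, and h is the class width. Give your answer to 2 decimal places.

39.09

N = 132; target position k = 50/100 · 132 = 66.
Cumulative frequencies: 23, 43, 46, 68, 90, 115, 132.
Observation 66 falls in the class 30 – <40.
L = 30, CF = 46, f = 22, h = 10.
P50 = 30 + ((66 − 46)/22)·10 = 30 + 9.09091 = 39.0909.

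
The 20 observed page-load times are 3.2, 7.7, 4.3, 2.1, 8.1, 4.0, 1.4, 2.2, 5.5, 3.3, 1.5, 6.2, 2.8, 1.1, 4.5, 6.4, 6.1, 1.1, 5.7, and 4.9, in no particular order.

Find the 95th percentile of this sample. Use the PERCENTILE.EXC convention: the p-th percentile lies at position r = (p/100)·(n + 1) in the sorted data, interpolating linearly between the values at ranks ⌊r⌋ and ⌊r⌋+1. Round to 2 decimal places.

8.08

Sorted: 1.1, 1.1, 1.4, 1.5, 2.1, 2.2, 2.8, 3.2, 3.3, 4.0, 4.3, 4.5, 4.9, 5.5, 5.7, 6.1, 6.2, 6.4, 7.7, 8.1.
n = 20.
r = (95/100)·(20 + 1) = 19.95.
Rank 19 is 7.7 and rank 20 is 8.1.
Interpolate: 7.7 + 0.95·(8.1 − 7.7) = 7.7 + 0.95·0.4 = 8.08.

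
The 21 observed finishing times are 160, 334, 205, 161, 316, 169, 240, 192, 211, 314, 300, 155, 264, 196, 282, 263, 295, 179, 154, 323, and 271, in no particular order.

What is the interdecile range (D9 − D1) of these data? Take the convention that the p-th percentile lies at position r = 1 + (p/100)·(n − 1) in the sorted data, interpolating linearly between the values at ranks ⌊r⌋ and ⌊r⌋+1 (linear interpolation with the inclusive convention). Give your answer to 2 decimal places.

Sorted: 154, 155, 160, 161, 169, 179, 192, 196, 205, 211, 240, 263, 264, 271, 282, 295, 300, 314, 316, 323, 334.
n = 21.
P10: r = 3 (integer) → 160.
P90: r = 19 (integer) → 316.
Difference: 316 − 160 = 156.

156.00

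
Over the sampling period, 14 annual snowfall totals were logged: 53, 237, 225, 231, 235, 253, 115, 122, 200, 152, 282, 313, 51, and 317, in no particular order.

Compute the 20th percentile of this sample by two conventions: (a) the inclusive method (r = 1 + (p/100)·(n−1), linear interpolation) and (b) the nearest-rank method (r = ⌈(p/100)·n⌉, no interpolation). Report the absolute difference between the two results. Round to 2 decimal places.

4.20

Sorted: 51, 53, 115, 122, 152, 200, 225, 231, 235, 237, 253, 282, 313, 317.
n = 14.
(a) r = 3.6; between ranks 3 (115) and 4 (122): 119.2.
(b) the nearest-rank method: rank 3 → 115.
|119.2 − 115| = 4.2.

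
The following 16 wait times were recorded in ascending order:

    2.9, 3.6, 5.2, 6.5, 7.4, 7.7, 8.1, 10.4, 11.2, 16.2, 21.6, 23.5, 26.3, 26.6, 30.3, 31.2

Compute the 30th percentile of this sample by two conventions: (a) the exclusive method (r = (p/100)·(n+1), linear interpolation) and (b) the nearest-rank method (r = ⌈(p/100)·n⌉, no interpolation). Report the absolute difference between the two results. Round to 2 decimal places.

n = 16.
(a) r = 5.1; between ranks 5 (7.4) and 6 (7.7): 7.43.
(b) the nearest-rank method: rank 5 → 7.4.
|7.43 − 7.4| = 0.03.

0.03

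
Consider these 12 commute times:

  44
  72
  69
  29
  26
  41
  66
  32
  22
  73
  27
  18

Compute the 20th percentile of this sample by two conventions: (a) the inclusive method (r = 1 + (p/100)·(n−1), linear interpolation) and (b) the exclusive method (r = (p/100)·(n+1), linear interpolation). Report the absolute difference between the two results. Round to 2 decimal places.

Sorted: 18, 22, 26, 27, 29, 32, 41, 44, 66, 69, 72, 73.
n = 12.
(a) r = 3.2; between ranks 3 (26) and 4 (27): 26.2.
(b) r = 2.6; between ranks 2 (22) and 3 (26): 24.4.
|26.2 − 24.4| = 1.8.

1.80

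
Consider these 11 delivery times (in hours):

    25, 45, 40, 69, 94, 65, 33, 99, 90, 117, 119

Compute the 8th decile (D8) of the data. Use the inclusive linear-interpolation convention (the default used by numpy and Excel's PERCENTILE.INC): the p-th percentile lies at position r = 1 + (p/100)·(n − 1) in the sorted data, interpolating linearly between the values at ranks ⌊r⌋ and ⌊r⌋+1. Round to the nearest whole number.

99

Sorted: 25, 33, 40, 45, 65, 69, 90, 94, 99, 117, 119.
n = 11.
r = 1 + (80/100)·(11 − 1) = 1 + 8 = 9.
r is an integer, so P80 is the value at rank 9: 99.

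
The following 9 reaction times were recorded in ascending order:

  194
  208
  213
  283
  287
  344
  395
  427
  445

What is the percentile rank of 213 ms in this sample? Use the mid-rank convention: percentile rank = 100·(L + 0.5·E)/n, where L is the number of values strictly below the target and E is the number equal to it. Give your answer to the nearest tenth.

Count below 213: L = 2; count equal: E = 1; n = 9.
Percentile rank = 100·(2 + 0.5·1)/9 = 100·2.5/9 = 27.78.

27.8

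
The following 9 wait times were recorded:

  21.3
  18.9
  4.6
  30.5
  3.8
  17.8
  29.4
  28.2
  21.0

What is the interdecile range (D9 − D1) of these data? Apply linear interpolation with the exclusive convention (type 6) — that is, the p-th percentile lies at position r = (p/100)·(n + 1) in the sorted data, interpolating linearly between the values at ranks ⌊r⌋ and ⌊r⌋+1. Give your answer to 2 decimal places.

26.70

Sorted: 3.8, 4.6, 17.8, 18.9, 21.0, 21.3, 28.2, 29.4, 30.5.
n = 9.
P10: r = 1 (integer) → 3.8.
P90: r = 9 (integer) → 30.5.
Difference: 30.5 − 3.8 = 26.7.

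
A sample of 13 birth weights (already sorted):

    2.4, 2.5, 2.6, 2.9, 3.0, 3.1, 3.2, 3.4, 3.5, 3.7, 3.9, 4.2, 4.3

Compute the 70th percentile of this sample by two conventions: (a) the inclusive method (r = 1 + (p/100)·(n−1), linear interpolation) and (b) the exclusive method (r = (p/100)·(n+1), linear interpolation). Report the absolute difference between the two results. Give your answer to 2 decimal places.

n = 13.
(a) r = 9.4; between ranks 9 (3.5) and 10 (3.7): 3.58.
(b) r = 9.8; between ranks 9 (3.5) and 10 (3.7): 3.66.
|3.58 − 3.66| = 0.08.

0.08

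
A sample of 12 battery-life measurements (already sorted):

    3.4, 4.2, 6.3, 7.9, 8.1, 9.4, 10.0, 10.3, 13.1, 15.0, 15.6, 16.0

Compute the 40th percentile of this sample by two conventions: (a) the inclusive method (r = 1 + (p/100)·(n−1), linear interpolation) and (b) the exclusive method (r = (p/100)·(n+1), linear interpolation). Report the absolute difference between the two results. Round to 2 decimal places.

n = 12.
(a) r = 5.4; between ranks 5 (8.1) and 6 (9.4): 8.62.
(b) r = 5.2; between ranks 5 (8.1) and 6 (9.4): 8.36.
|8.62 − 8.36| = 0.26.

0.26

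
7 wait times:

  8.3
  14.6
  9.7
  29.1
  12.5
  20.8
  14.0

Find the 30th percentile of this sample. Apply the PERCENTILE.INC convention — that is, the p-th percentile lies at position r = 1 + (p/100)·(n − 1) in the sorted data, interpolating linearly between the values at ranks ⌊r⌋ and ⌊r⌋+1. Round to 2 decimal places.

11.94

Sorted: 8.3, 9.7, 12.5, 14.0, 14.6, 20.8, 29.1.
n = 7.
r = 1 + (30/100)·(7 − 1) = 1 + 1.8 = 2.8.
Rank 2 is 9.7 and rank 3 is 12.5.
Interpolate: 9.7 + 0.8·(12.5 − 9.7) = 9.7 + 0.8·2.8 = 11.94.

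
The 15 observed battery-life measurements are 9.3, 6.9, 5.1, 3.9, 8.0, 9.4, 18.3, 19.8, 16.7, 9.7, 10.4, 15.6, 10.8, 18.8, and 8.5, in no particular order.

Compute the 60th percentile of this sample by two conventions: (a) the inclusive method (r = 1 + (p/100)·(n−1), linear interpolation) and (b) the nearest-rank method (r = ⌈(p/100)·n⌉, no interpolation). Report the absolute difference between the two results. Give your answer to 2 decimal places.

0.16

Sorted: 3.9, 5.1, 6.9, 8.0, 8.5, 9.3, 9.4, 9.7, 10.4, 10.8, 15.6, 16.7, 18.3, 18.8, 19.8.
n = 15.
(a) r = 9.4; between ranks 9 (10.4) and 10 (10.8): 10.56.
(b) the nearest-rank method: rank 9 → 10.4.
|10.56 − 10.4| = 0.16.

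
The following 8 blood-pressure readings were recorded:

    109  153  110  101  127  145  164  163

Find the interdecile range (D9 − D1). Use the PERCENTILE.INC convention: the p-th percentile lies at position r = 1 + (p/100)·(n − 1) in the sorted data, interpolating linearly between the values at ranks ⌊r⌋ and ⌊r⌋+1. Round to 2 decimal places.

56.70

Sorted: 101, 109, 110, 127, 145, 153, 163, 164.
n = 8.
P10: r = 1.7; ranks 1–2 are 101, 109; interpolating gives 106.6.
P90: r = 7.3; ranks 7–8 are 163, 164; interpolating gives 163.3.
Difference: 163.3 − 106.6 = 56.7.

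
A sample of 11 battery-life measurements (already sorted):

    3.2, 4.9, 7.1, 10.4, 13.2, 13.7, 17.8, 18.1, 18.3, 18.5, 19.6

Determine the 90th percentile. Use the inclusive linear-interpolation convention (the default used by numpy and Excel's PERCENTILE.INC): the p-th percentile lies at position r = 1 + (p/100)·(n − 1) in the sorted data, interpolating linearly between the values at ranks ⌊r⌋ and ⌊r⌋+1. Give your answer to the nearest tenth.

n = 11.
r = 1 + (90/100)·(11 − 1) = 1 + 9 = 10.
r is an integer, so P90 is the value at rank 10: 18.5.

18.5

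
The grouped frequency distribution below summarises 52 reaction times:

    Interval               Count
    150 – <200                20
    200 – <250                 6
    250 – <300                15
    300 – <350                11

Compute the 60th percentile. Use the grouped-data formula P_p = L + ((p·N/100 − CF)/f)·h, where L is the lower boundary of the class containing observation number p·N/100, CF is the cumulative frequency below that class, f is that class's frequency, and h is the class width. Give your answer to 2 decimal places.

N = 52; target position k = 60/100 · 52 = 31.2.
Cumulative frequencies: 20, 26, 41, 52.
Observation 31.2 falls in the class 250 – <300.
L = 250, CF = 26, f = 15, h = 50.
P60 = 250 + ((31.2 − 26)/15)·50 = 250 + 17.3333 = 267.333.

267.33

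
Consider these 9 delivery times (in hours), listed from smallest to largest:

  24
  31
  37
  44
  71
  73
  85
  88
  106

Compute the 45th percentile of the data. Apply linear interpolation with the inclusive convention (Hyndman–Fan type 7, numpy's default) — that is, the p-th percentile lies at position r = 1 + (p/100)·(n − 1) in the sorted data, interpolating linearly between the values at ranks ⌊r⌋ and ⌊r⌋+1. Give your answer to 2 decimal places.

n = 9.
r = 1 + (45/100)·(9 − 1) = 1 + 3.6 = 4.6.
Rank 4 is 44 and rank 5 is 71.
Interpolate: 44 + 0.6·(71 − 44) = 44 + 0.6·27 = 60.2.

60.20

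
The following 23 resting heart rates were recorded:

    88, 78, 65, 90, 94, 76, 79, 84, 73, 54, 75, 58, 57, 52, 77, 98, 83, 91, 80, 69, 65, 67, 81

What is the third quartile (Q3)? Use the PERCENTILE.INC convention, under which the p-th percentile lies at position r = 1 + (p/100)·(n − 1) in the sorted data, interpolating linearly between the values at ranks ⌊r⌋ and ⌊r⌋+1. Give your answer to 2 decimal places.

83.50

Sorted: 52, 54, 57, 58, 65, 65, 67, 69, 73, 75, 76, 77, 78, 79, 80, 81, 83, 84, 88, 90, 91, 94, 98.
n = 23.
r = 1 + (75/100)·(23 − 1) = 1 + 16.5 = 17.5.
Rank 17 is 83 and rank 18 is 84.
Interpolate: 83 + 0.5·(84 − 83) = 83 + 0.5·1 = 83.5.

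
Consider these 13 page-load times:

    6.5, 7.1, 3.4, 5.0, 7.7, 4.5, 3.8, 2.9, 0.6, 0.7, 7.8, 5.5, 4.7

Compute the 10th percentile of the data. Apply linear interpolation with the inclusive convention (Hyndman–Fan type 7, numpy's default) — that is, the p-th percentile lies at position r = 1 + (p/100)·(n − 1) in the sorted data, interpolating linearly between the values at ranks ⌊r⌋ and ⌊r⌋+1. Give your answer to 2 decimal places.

Sorted: 0.6, 0.7, 2.9, 3.4, 3.8, 4.5, 4.7, 5.0, 5.5, 6.5, 7.1, 7.7, 7.8.
n = 13.
r = 1 + (10/100)·(13 − 1) = 1 + 1.2 = 2.2.
Rank 2 is 0.7 and rank 3 is 2.9.
Interpolate: 0.7 + 0.2·(2.9 − 0.7) = 0.7 + 0.2·2.2 = 1.14.

1.14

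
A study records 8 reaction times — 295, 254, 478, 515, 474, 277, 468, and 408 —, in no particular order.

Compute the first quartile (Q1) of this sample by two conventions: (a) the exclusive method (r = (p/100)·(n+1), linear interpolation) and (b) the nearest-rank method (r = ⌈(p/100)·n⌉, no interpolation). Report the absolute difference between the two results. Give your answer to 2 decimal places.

4.50

Sorted: 254, 277, 295, 408, 468, 474, 478, 515.
n = 8.
(a) r = 2.25; between ranks 2 (277) and 3 (295): 281.5.
(b) the nearest-rank method: rank 2 → 277.
|281.5 − 277| = 4.5.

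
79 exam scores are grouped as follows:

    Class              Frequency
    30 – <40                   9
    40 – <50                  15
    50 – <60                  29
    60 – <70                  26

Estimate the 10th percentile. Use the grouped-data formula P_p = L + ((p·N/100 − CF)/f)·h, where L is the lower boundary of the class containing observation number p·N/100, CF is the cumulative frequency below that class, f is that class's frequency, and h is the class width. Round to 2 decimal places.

38.78

N = 79; target position k = 10/100 · 79 = 7.9.
Cumulative frequencies: 9, 24, 53, 79.
Observation 7.9 falls in the class 30 – <40.
L = 30, CF = 0, f = 9, h = 10.
P10 = 30 + ((7.9 − 0)/9)·10 = 30 + 8.77778 = 38.7778.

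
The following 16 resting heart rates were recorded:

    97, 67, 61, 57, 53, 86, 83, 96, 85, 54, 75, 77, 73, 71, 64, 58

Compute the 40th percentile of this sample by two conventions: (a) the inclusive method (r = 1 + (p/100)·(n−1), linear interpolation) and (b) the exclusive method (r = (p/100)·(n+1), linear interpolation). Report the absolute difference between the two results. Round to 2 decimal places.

0.60

Sorted: 53, 54, 57, 58, 61, 64, 67, 71, 73, 75, 77, 83, 85, 86, 96, 97.
n = 16.
(a) r = 7 → value at rank 7 = 67.
(b) r = 6.8; between ranks 6 (64) and 7 (67): 66.4.
|67 − 66.4| = 0.6.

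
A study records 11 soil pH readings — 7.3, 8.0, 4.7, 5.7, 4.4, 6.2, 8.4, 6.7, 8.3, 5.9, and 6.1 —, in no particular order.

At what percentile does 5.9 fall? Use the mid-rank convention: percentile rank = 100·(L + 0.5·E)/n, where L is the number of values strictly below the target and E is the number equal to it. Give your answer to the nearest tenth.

31.8

Sorted: 4.4, 4.7, 5.7, 5.9, 6.1, 6.2, 6.7, 7.3, 8.0, 8.3, 8.4.
Count below 5.9: L = 3; count equal: E = 1; n = 11.
Percentile rank = 100·(3 + 0.5·1)/11 = 100·3.5/11 = 31.82.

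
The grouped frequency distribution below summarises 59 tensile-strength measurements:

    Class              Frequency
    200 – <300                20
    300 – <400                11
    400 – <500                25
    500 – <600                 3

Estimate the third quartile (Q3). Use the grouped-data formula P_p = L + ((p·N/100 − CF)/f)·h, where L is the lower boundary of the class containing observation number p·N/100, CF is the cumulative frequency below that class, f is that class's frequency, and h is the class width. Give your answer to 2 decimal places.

N = 59; target position k = 75/100 · 59 = 44.25.
Cumulative frequencies: 20, 31, 56, 59.
Observation 44.25 falls in the class 400 – <500.
L = 400, CF = 31, f = 25, h = 100.
P75 = 400 + ((44.25 − 31)/25)·100 = 400 + 53 = 453.

453.00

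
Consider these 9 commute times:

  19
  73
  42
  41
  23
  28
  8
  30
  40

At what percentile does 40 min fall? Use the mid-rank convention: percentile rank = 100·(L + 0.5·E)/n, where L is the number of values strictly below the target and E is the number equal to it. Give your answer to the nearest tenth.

61.1

Sorted: 8, 19, 23, 28, 30, 40, 41, 42, 73.
Count below 40: L = 5; count equal: E = 1; n = 9.
Percentile rank = 100·(5 + 0.5·1)/9 = 100·5.5/9 = 61.11.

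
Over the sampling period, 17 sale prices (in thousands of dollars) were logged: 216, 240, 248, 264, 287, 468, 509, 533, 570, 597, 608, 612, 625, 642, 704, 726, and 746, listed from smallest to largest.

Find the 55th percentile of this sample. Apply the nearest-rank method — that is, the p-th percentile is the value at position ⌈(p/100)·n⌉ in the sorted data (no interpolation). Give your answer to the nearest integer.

597

n = 17.
Position = ⌈55/100 · 17⌉ = ⌈9.35⌉ = 10.
The value at rank 10 is 597.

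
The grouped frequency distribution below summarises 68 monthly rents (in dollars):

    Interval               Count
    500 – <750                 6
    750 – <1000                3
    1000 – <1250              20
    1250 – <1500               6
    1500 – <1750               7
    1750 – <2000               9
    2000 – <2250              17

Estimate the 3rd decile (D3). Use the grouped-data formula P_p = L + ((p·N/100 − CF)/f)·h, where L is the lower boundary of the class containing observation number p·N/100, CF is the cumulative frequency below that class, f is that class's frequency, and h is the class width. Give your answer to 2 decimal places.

N = 68; target position k = 30/100 · 68 = 20.4.
Cumulative frequencies: 6, 9, 29, 35, 42, 51, 68.
Observation 20.4 falls in the class 1000 – <1250.
L = 1000, CF = 9, f = 20, h = 250.
P30 = 1000 + ((20.4 − 9)/20)·250 = 1000 + 142.5 = 1142.5.

1142.50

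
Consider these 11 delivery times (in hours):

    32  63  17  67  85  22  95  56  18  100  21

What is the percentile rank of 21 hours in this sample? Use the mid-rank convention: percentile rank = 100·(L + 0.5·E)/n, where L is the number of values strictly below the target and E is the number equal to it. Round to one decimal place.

Sorted: 17, 18, 21, 22, 32, 56, 63, 67, 85, 95, 100.
Count below 21: L = 2; count equal: E = 1; n = 11.
Percentile rank = 100·(2 + 0.5·1)/11 = 100·2.5/11 = 22.73.

22.7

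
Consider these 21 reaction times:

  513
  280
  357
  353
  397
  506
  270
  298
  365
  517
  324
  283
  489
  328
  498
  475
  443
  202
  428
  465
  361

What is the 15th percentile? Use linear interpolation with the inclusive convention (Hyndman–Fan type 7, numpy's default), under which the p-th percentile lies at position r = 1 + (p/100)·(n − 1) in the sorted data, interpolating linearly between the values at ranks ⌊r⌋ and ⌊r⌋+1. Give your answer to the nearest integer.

Sorted: 202, 270, 280, 283, 298, 324, 328, 353, 357, 361, 365, 397, 428, 443, 465, 475, 489, 498, 506, 513, 517.
n = 21.
r = 1 + (15/100)·(21 − 1) = 1 + 3 = 4.
r is an integer, so P15 is the value at rank 4: 283.

283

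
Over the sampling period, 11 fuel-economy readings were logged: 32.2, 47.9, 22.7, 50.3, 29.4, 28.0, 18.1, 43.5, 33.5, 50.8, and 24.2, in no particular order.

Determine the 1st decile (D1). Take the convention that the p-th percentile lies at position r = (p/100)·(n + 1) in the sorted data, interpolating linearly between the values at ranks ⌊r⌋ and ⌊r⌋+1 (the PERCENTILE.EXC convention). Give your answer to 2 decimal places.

19.02

Sorted: 18.1, 22.7, 24.2, 28.0, 29.4, 32.2, 33.5, 43.5, 47.9, 50.3, 50.8.
n = 11.
r = (10/100)·(11 + 1) = 1.2.
Rank 1 is 18.1 and rank 2 is 22.7.
Interpolate: 18.1 + 0.2·(22.7 − 18.1) = 18.1 + 0.2·4.6 = 19.02.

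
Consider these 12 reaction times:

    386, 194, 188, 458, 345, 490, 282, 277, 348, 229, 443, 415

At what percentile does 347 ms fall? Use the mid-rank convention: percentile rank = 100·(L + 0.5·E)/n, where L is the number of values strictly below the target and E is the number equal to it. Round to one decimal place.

50.0

Sorted: 188, 194, 229, 277, 282, 345, 348, 386, 415, 443, 458, 490.
Count below 347: L = 6; count equal: E = 0; n = 12.
Percentile rank = 100·(6 + 0.5·0)/12 = 100·6/12 = 50.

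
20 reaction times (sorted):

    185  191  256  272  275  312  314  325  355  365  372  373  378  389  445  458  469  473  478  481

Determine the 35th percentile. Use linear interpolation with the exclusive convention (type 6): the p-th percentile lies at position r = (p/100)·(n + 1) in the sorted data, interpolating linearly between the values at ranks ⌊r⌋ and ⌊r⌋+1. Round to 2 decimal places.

n = 20.
r = (35/100)·(20 + 1) = 7.35.
Rank 7 is 314 and rank 8 is 325.
Interpolate: 314 + 0.35·(325 − 314) = 314 + 0.35·11 = 317.85.

317.85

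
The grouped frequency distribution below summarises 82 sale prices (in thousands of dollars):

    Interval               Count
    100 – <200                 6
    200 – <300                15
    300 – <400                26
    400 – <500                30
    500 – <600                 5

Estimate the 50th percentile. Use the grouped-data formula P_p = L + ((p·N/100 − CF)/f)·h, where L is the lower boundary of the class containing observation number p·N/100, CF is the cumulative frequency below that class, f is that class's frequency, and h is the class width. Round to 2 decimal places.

376.92

N = 82; target position k = 50/100 · 82 = 41.
Cumulative frequencies: 6, 21, 47, 77, 82.
Observation 41 falls in the class 300 – <400.
L = 300, CF = 21, f = 26, h = 100.
P50 = 300 + ((41 − 21)/26)·100 = 300 + 76.9231 = 376.923.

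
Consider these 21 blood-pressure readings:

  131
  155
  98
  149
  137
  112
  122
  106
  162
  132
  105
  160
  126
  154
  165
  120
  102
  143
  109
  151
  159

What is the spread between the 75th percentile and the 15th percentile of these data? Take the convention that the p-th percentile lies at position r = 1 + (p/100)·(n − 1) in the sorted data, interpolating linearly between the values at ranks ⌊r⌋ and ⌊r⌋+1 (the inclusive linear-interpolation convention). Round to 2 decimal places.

Sorted: 98, 102, 105, 106, 109, 112, 120, 122, 126, 131, 132, 137, 143, 149, 151, 154, 155, 159, 160, 162, 165.
n = 21.
P15: r = 4 (integer) → 106.
P75: r = 16 (integer) → 154.
Difference: 154 − 106 = 48.

48.00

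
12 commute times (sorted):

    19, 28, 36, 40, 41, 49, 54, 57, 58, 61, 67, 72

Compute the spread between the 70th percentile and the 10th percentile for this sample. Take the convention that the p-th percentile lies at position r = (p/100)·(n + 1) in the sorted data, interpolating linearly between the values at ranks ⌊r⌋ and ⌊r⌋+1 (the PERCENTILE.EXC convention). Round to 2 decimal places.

36.60

n = 12.
P10: r = 1.3; ranks 1–2 are 19, 28; interpolating gives 21.7.
P70: r = 9.1; ranks 9–10 are 58, 61; interpolating gives 58.3.
Difference: 58.3 − 21.7 = 36.6.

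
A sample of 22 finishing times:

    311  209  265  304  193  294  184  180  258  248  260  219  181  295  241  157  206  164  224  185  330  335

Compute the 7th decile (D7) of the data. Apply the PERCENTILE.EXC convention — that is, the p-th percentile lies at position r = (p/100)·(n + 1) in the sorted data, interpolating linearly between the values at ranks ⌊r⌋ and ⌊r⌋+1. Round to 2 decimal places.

Sorted: 157, 164, 180, 181, 184, 185, 193, 206, 209, 219, 224, 241, 248, 258, 260, 265, 294, 295, 304, 311, 330, 335.
n = 22.
r = (70/100)·(22 + 1) = 16.1.
Rank 16 is 265 and rank 17 is 294.
Interpolate: 265 + 0.1·(294 − 265) = 265 + 0.1·29 = 267.9.

267.90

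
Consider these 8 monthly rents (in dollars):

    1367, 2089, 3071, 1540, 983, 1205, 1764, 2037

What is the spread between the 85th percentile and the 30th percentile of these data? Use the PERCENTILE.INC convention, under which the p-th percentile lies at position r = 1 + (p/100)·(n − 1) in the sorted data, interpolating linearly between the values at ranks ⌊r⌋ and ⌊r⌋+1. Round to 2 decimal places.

Sorted: 983, 1205, 1367, 1540, 1764, 2037, 2089, 3071.
n = 8.
P30: r = 3.1; ranks 3–4 are 1367, 1540; interpolating gives 1384.3.
P85: r = 6.95; ranks 6–7 are 2037, 2089; interpolating gives 2086.4.
Difference: 2086.4 − 1384.3 = 702.1.

702.10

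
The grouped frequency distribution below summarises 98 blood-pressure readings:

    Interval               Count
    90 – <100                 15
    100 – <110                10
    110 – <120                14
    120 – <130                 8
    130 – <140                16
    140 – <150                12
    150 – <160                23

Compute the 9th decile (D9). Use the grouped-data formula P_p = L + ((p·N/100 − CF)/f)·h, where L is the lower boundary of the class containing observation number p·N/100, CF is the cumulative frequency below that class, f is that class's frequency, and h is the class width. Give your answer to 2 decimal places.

155.74

N = 98; target position k = 90/100 · 98 = 88.2.
Cumulative frequencies: 15, 25, 39, 47, 63, 75, 98.
Observation 88.2 falls in the class 150 – <160.
L = 150, CF = 75, f = 23, h = 10.
P90 = 150 + ((88.2 − 75)/23)·10 = 150 + 5.73913 = 155.739.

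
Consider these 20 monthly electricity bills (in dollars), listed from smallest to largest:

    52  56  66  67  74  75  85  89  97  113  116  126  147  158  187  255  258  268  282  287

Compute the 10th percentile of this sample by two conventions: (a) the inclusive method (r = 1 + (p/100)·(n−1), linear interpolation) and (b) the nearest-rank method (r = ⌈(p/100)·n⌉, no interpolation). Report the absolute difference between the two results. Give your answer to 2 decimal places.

9.00

n = 20.
(a) r = 2.9; between ranks 2 (56) and 3 (66): 65.
(b) the nearest-rank method: rank 2 → 56.
|65 − 56| = 9.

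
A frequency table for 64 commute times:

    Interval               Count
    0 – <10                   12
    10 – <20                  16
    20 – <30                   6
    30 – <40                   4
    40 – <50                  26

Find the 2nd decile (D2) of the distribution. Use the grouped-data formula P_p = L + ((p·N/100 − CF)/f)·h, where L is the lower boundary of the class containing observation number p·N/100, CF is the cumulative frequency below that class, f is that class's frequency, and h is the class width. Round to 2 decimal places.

10.50

N = 64; target position k = 20/100 · 64 = 12.8.
Cumulative frequencies: 12, 28, 34, 38, 64.
Observation 12.8 falls in the class 10 – <20.
L = 10, CF = 12, f = 16, h = 10.
P20 = 10 + ((12.8 − 12)/16)·10 = 10 + 0.5 = 10.5.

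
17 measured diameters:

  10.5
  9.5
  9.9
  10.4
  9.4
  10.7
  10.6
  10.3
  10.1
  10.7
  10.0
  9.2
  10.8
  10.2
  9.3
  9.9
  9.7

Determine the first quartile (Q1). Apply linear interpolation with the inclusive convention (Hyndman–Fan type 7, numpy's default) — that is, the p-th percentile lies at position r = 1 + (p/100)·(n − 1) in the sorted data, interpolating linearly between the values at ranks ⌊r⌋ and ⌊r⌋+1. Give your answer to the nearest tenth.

9.7

Sorted: 9.2, 9.3, 9.4, 9.5, 9.7, 9.9, 9.9, 10.0, 10.1, 10.2, 10.3, 10.4, 10.5, 10.6, 10.7, 10.7, 10.8.
n = 17.
r = 1 + (25/100)·(17 − 1) = 1 + 4 = 5.
r is an integer, so P25 is the value at rank 5: 9.7.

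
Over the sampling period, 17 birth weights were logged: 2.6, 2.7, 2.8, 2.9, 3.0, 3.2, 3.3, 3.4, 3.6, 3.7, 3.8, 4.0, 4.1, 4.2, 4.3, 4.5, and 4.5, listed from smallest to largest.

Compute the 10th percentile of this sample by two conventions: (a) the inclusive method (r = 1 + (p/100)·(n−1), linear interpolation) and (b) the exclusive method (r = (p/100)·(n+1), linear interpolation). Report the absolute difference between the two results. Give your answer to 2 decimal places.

0.08

n = 17.
(a) r = 2.6; between ranks 2 (2.7) and 3 (2.8): 2.76.
(b) r = 1.8; between ranks 1 (2.6) and 2 (2.7): 2.68.
|2.76 − 2.68| = 0.08.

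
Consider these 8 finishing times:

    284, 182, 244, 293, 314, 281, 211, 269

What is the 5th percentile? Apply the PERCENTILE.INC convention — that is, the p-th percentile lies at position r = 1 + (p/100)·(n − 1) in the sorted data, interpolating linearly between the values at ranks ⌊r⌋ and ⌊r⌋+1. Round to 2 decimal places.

192.15

Sorted: 182, 211, 244, 269, 281, 284, 293, 314.
n = 8.
r = 1 + (5/100)·(8 − 1) = 1 + 0.35 = 1.35.
Rank 1 is 182 and rank 2 is 211.
Interpolate: 182 + 0.35·(211 − 182) = 182 + 0.35·29 = 192.15.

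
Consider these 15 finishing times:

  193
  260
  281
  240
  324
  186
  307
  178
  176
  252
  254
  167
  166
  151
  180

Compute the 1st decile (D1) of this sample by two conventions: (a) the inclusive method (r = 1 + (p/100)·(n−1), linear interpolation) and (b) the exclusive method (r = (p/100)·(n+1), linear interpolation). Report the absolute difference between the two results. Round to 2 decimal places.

Sorted: 151, 166, 167, 176, 178, 180, 186, 193, 240, 252, 254, 260, 281, 307, 324.
n = 15.
(a) r = 2.4; between ranks 2 (166) and 3 (167): 166.4.
(b) r = 1.6; between ranks 1 (151) and 2 (166): 160.
|166.4 − 160| = 6.4.

6.40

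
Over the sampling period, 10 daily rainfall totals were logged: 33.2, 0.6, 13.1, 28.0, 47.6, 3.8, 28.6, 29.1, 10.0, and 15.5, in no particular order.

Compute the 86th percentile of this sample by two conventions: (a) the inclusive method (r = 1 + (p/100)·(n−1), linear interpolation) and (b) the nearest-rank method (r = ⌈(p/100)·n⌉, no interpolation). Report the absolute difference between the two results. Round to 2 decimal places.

1.07

Sorted: 0.6, 3.8, 10.0, 13.1, 15.5, 28.0, 28.6, 29.1, 33.2, 47.6.
n = 10.
(a) r = 8.74; between ranks 8 (29.1) and 9 (33.2): 32.134.
(b) the nearest-rank method: rank 9 → 33.2.
|32.134 − 33.2| = 1.066.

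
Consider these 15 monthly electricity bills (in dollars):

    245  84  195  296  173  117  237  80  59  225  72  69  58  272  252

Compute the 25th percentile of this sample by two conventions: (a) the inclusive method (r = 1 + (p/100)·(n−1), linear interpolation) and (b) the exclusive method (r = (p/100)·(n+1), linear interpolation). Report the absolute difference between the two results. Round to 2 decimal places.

4.00

Sorted: 58, 59, 69, 72, 80, 84, 117, 173, 195, 225, 237, 245, 252, 272, 296.
n = 15.
(a) r = 4.5; between ranks 4 (72) and 5 (80): 76.
(b) r = 4 → value at rank 4 = 72.
|76 − 72| = 4.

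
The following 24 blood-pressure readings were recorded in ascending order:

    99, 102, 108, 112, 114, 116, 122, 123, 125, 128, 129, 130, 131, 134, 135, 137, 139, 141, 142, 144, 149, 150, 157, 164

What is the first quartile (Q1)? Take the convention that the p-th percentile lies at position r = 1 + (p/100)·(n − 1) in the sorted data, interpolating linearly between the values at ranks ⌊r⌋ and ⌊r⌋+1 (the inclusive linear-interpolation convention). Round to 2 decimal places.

n = 24.
r = 1 + (25/100)·(24 − 1) = 1 + 5.75 = 6.75.
Rank 6 is 116 and rank 7 is 122.
Interpolate: 116 + 0.75·(122 − 116) = 116 + 0.75·6 = 120.5.

120.50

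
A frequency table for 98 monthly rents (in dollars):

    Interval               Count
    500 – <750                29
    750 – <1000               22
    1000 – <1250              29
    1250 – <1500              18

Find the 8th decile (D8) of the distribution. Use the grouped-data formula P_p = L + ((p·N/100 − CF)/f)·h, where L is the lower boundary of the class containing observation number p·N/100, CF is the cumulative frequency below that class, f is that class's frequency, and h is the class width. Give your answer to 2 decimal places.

1236.21

N = 98; target position k = 80/100 · 98 = 78.4.
Cumulative frequencies: 29, 51, 80, 98.
Observation 78.4 falls in the class 1000 – <1250.
L = 1000, CF = 51, f = 29, h = 250.
P80 = 1000 + ((78.4 − 51)/29)·250 = 1000 + 236.207 = 1236.21.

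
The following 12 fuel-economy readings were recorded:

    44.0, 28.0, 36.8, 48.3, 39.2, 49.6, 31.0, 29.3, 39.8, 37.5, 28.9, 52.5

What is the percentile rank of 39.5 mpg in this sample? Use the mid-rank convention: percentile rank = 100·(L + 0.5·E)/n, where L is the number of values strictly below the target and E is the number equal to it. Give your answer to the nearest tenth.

Sorted: 28.0, 28.9, 29.3, 31.0, 36.8, 37.5, 39.2, 39.8, 44.0, 48.3, 49.6, 52.5.
Count below 39.5: L = 7; count equal: E = 0; n = 12.
Percentile rank = 100·(7 + 0.5·0)/12 = 100·7/12 = 58.33.

58.3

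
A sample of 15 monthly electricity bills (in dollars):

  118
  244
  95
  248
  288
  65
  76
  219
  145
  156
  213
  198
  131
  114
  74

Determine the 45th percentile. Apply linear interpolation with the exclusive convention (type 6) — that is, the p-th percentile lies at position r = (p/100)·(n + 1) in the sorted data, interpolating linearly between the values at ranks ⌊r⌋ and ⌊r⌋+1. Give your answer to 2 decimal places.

Sorted: 65, 74, 76, 95, 114, 118, 131, 145, 156, 198, 213, 219, 244, 248, 288.
n = 15.
r = (45/100)·(15 + 1) = 7.2.
Rank 7 is 131 and rank 8 is 145.
Interpolate: 131 + 0.2·(145 − 131) = 131 + 0.2·14 = 133.8.

133.80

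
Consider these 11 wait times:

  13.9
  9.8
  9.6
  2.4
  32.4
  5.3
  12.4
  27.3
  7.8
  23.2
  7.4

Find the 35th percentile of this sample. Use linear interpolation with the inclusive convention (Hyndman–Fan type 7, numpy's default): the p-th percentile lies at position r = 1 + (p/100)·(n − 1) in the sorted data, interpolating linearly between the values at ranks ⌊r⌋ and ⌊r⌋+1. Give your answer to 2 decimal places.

Sorted: 2.4, 5.3, 7.4, 7.8, 9.6, 9.8, 12.4, 13.9, 23.2, 27.3, 32.4.
n = 11.
r = 1 + (35/100)·(11 − 1) = 1 + 3.5 = 4.5.
Rank 4 is 7.8 and rank 5 is 9.6.
Interpolate: 7.8 + 0.5·(9.6 − 7.8) = 7.8 + 0.5·1.8 = 8.7.

8.70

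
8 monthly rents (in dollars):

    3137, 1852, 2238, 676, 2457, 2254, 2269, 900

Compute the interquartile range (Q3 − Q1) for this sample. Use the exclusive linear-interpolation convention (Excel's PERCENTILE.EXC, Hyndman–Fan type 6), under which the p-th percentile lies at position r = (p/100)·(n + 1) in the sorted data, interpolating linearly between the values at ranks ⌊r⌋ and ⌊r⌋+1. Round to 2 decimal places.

Sorted: 676, 900, 1852, 2238, 2254, 2269, 2457, 3137.
n = 8.
P25: r = 2.25; ranks 2–3 are 900, 1852; interpolating gives 1138.
P75: r = 6.75; ranks 6–7 are 2269, 2457; interpolating gives 2410.
Difference: 2410 − 1138 = 1272.

1272.00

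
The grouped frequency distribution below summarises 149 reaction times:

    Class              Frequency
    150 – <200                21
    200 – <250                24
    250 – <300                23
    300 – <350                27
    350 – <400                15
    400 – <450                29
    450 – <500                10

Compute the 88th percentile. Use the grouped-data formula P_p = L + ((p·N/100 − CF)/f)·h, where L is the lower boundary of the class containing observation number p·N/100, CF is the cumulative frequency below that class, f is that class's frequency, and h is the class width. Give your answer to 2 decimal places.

N = 149; target position k = 88/100 · 149 = 131.12.
Cumulative frequencies: 21, 45, 68, 95, 110, 139, 149.
Observation 131.12 falls in the class 400 – <450.
L = 400, CF = 110, f = 29, h = 50.
P88 = 400 + ((131.12 − 110)/29)·50 = 400 + 36.4138 = 436.414.

436.41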